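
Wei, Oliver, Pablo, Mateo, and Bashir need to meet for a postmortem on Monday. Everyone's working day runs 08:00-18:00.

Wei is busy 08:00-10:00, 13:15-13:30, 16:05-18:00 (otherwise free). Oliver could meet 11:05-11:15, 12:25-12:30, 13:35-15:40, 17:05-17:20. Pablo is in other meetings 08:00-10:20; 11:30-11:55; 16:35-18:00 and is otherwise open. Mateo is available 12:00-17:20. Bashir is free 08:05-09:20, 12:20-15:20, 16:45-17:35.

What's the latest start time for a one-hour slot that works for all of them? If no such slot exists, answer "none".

Wei free: 10:00-13:15, 13:30-16:05 (invert busy blocks within the working day).
Oliver free: 11:05-11:15, 12:25-12:30, 13:35-15:40, 17:05-17:20.
Pablo free: 10:20-11:30, 11:55-16:35 (invert busy blocks within the working day).
Mateo free: 12:00-17:20.
Bashir free: 08:05-09:20, 12:20-15:20, 16:45-17:35.
Wei ∩ Oliver: 11:05-11:15, 12:25-12:30, 13:35-15:40.
Wei ∩ Oliver ∩ Pablo: 11:05-11:15, 12:25-12:30, 13:35-15:40.
Wei ∩ Oliver ∩ Pablo ∩ Mateo: 12:25-12:30, 13:35-15:40.
Wei ∩ Oliver ∩ Pablo ∩ Mateo ∩ Bashir: 12:25-12:30, 13:35-15:20.
Those are the intersection windows.
The last common window of at least 60 minutes is 13:35-15:20; a 60-minute meeting can start as late as 14:20 and still end by 15:20.

14:20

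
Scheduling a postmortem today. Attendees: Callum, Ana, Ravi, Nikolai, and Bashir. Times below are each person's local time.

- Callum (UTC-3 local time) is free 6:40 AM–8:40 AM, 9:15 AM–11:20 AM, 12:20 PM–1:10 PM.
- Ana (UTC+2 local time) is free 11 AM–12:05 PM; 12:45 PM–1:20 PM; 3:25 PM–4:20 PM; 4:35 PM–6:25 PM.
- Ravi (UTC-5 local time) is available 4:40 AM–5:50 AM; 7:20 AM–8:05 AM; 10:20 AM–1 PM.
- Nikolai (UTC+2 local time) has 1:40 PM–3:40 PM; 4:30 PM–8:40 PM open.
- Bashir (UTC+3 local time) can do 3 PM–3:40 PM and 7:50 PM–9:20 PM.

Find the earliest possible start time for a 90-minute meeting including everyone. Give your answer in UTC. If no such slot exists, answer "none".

none

Callum in UTC: 09:40-11:40, 12:15-14:20, 15:20-16:10 (add 3h to convert from UTC-3).
Ana in UTC: 09:00-10:05, 10:45-11:20, 13:25-14:20, 14:35-16:25 (subtract 2h to convert from UTC+2).
Ravi in UTC: 09:40-10:50, 12:20-13:05, 15:20-18:00 (add 5h to convert from UTC-5).
Nikolai in UTC: 11:40-13:40, 14:30-18:40 (subtract 2h to convert from UTC+2).
Bashir in UTC: 12:00-12:40, 16:50-18:20 (subtract 3h to convert from UTC+3).
Callum ∩ Ana: 09:40-10:05, 10:45-11:20, 13:25-14:20, 15:20-16:10.
Callum ∩ Ana ∩ Ravi: 09:40-10:05, 10:45-10:50, 15:20-16:10.
Callum ∩ Ana ∩ Ravi ∩ Nikolai: 15:20-16:10.
Callum ∩ Ana ∩ Ravi ∩ Nikolai ∩ Bashir: ∅.
There is no time when everyone is free.
No common window is at least 90 minutes long.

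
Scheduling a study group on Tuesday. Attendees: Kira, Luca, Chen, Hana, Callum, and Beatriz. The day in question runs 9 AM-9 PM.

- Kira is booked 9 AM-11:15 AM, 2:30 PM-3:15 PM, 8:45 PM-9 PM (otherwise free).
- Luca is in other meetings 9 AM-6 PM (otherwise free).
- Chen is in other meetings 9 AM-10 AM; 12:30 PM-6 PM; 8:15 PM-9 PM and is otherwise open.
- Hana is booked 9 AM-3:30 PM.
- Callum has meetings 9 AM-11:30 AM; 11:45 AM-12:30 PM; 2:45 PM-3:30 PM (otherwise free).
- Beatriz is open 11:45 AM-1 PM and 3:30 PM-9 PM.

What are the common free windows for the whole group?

Kira free: 11:15-14:30, 15:15-20:45 (invert busy blocks within the working day).
Luca free: 18:00-21:00 (invert busy blocks within the working day).
Chen free: 10:00-12:30, 18:00-20:15 (invert busy blocks within the working day).
Hana free: 15:30-21:00 (invert busy blocks within the working day).
Callum free: 11:30-11:45, 12:30-14:45, 15:30-21:00 (invert busy blocks within the working day).
Beatriz free: 11:45-13:00, 15:30-21:00.
Kira ∩ Luca: 18:00-20:45.
Kira ∩ Luca ∩ Chen: 18:00-20:15.
Kira ∩ Luca ∩ Chen ∩ Hana: 18:00-20:15.
Kira ∩ Luca ∩ Chen ∩ Hana ∩ Callum: 18:00-20:15.
Kira ∩ Luca ∩ Chen ∩ Hana ∩ Callum ∩ Beatriz: 18:00-20:15.

18:00-20:15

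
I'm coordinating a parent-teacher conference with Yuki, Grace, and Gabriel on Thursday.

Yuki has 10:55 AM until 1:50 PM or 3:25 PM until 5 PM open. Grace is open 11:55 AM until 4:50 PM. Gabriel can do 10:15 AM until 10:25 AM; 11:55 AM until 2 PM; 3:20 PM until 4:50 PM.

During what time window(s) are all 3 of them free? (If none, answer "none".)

11:55-13:50, 15:25-16:50

Yuki ∩ Grace: 11:55-13:50, 15:25-16:50.
Yuki ∩ Grace ∩ Gabriel: 11:55-13:50, 15:25-16:50.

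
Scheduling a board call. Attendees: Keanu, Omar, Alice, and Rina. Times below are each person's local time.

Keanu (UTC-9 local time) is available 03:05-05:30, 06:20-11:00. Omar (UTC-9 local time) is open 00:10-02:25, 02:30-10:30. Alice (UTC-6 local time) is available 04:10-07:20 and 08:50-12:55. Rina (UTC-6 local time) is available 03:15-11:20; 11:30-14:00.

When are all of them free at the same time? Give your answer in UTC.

Keanu in UTC: 12:05-14:30, 15:20-20:00 (add 9h to convert from UTC-9).
Omar in UTC: 09:10-11:25, 11:30-19:30 (add 9h to convert from UTC-9).
Alice in UTC: 10:10-13:20, 14:50-18:55 (add 6h to convert from UTC-6).
Rina in UTC: 09:15-17:20, 17:30-20:00 (add 6h to convert from UTC-6).
Keanu ∩ Omar: 12:05-14:30, 15:20-19:30.
Keanu ∩ Omar ∩ Alice: 12:05-13:20, 15:20-18:55.
Keanu ∩ Omar ∩ Alice ∩ Rina: 12:05-13:20, 15:20-17:20, 17:30-18:55.
So the common availability across everyone is 12:05-13:20, 15:20-17:20, 17:30-18:55.

12:05-13:20, 15:20-17:20, 17:30-18:55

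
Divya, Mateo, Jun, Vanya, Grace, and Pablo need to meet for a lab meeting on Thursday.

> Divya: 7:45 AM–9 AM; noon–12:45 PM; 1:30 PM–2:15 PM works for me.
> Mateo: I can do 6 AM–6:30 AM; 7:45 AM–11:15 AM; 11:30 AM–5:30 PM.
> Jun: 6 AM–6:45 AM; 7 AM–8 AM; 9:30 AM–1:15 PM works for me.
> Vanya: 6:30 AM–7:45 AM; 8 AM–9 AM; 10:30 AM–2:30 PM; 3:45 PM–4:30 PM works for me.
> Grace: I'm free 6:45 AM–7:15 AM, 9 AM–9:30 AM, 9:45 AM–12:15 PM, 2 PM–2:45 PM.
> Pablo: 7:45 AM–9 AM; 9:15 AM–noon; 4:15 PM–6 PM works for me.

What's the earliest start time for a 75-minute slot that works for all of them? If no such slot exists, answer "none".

Divya ∩ Mateo: 07:45-09:00, 12:00-12:45, 13:30-14:15.
Divya ∩ Mateo ∩ Jun: 07:45-08:00, 12:00-12:45.
Divya ∩ Mateo ∩ Jun ∩ Vanya: 12:00-12:45.
Divya ∩ Mateo ∩ Jun ∩ Vanya ∩ Grace: 12:00-12:15.
Divya ∩ Mateo ∩ Jun ∩ Vanya ∩ Grace ∩ Pablo: ∅.
There is no time when everyone is free.
No common window is at least 75 minutes long.

none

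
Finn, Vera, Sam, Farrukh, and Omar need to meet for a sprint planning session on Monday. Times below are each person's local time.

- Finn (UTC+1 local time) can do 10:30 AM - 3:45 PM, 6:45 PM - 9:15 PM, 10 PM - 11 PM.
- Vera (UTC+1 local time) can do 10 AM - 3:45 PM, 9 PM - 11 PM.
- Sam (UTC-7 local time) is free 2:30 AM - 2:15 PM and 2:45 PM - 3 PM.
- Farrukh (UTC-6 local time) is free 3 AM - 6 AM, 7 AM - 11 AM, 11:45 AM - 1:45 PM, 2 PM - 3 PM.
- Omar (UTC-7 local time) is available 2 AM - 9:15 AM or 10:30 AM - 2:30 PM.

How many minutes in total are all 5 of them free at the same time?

270

Finn in UTC: 09:30-14:45, 17:45-20:15, 21:00-22:00 (subtract 1h to convert from UTC+1).
Vera in UTC: 09:00-14:45, 20:00-22:00 (subtract 1h to convert from UTC+1).
Sam in UTC: 09:30-21:15, 21:45-22:00 (add 7h to convert from UTC-7).
Farrukh in UTC: 09:00-12:00, 13:00-17:00, 17:45-19:45, 20:00-21:00 (add 6h to convert from UTC-6).
Omar in UTC: 09:00-16:15, 17:30-21:30 (add 7h to convert from UTC-7).
Finn ∩ Vera: 09:30-14:45, 20:00-20:15, 21:00-22:00.
Finn ∩ Vera ∩ Sam: 09:30-14:45, 20:00-20:15, 21:00-21:15, 21:45-22:00.
Finn ∩ Vera ∩ Sam ∩ Farrukh: 09:30-12:00, 13:00-14:45, 20:00-20:15.
Finn ∩ Vera ∩ Sam ∩ Farrukh ∩ Omar: 09:30-12:00, 13:00-14:45, 20:00-20:15.
Summing the common windows: 150 + 105 + 15 = 270 minutes.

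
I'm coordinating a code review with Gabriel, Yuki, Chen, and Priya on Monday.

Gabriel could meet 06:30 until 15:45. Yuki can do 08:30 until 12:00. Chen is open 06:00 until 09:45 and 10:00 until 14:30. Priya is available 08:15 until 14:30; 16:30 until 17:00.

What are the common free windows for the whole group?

08:30-09:45, 10:00-12:00

Gabriel ∩ Yuki: 08:30-12:00.
Gabriel ∩ Yuki ∩ Chen: 08:30-09:45, 10:00-12:00.
Gabriel ∩ Yuki ∩ Chen ∩ Priya: 08:30-09:45, 10:00-12:00.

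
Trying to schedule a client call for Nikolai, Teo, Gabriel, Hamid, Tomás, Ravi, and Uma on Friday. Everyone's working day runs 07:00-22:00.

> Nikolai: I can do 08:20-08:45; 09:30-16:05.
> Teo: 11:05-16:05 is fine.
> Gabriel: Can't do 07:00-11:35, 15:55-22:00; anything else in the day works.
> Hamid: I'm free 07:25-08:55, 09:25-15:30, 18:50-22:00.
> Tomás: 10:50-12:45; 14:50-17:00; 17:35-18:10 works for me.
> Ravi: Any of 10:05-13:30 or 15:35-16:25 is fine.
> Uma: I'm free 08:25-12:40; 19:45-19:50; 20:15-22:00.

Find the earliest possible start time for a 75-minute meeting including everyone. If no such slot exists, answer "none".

Nikolai free: 08:20-08:45, 09:30-16:05.
Teo free: 11:05-16:05.
Gabriel free: 11:35-15:55 (invert busy blocks within the working day).
Hamid free: 07:25-08:55, 09:25-15:30, 18:50-22:00.
Tomás free: 10:50-12:45, 14:50-17:00, 17:35-18:10.
Ravi free: 10:05-13:30, 15:35-16:25.
Uma free: 08:25-12:40, 19:45-19:50, 20:15-22:00.
Nikolai ∩ Teo: 11:05-16:05.
Nikolai ∩ Teo ∩ Gabriel: 11:35-15:55.
Nikolai ∩ Teo ∩ Gabriel ∩ Hamid: 11:35-15:30.
Nikolai ∩ Teo ∩ Gabriel ∩ Hamid ∩ Tomás: 11:35-12:45, 14:50-15:30.
Nikolai ∩ Teo ∩ Gabriel ∩ Hamid ∩ Tomás ∩ Ravi: 11:35-12:45.
Nikolai ∩ Teo ∩ Gabriel ∩ Hamid ∩ Tomás ∩ Ravi ∩ Uma: 11:35-12:40.
Those are the intersection windows.
No common window is at least 75 minutes long.

none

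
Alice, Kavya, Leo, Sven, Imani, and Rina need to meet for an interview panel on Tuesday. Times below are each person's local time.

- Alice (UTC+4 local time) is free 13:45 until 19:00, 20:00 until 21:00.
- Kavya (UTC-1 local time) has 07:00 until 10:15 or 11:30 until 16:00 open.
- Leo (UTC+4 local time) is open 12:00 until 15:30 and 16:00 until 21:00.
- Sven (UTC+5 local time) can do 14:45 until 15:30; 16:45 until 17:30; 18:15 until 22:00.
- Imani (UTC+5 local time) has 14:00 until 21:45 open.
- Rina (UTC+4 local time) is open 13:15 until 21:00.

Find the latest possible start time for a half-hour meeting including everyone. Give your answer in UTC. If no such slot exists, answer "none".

16:15

Alice in UTC: 09:45-15:00, 16:00-17:00 (subtract 4h to convert from UTC+4).
Kavya in UTC: 08:00-11:15, 12:30-17:00 (add 1h to convert from UTC-1).
Leo in UTC: 08:00-11:30, 12:00-17:00 (subtract 4h to convert from UTC+4).
Sven in UTC: 09:45-10:30, 11:45-12:30, 13:15-17:00 (subtract 5h to convert from UTC+5).
Imani in UTC: 09:00-16:45 (subtract 5h to convert from UTC+5).
Rina in UTC: 09:15-17:00 (subtract 4h to convert from UTC+4).
Alice ∩ Kavya: 09:45-11:15, 12:30-15:00, 16:00-17:00.
Alice ∩ Kavya ∩ Leo: 09:45-11:15, 12:30-15:00, 16:00-17:00.
Alice ∩ Kavya ∩ Leo ∩ Sven: 09:45-10:30, 13:15-15:00, 16:00-17:00.
Alice ∩ Kavya ∩ Leo ∩ Sven ∩ Imani: 09:45-10:30, 13:15-15:00, 16:00-16:45.
Alice ∩ Kavya ∩ Leo ∩ Sven ∩ Imani ∩ Rina: 09:45-10:30, 13:15-15:00, 16:00-16:45.
The last common window of at least 30 minutes is 16:00-16:45; a 30-minute meeting can start as late as 16:15 and still end by 16:45.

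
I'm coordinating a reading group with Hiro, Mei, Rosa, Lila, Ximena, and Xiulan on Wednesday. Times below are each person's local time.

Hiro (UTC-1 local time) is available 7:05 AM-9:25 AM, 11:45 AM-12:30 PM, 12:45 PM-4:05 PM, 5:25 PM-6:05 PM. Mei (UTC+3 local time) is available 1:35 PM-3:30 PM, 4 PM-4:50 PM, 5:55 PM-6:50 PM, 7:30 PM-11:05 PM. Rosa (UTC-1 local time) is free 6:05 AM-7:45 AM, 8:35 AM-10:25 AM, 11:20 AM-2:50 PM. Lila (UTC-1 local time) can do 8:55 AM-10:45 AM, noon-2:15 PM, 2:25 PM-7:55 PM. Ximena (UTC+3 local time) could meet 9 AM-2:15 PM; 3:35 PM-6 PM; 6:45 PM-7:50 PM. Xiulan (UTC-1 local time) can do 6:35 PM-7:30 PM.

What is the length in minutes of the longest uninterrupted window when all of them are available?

0

Hiro in UTC: 08:05-10:25, 12:45-13:30, 13:45-17:05, 18:25-19:05 (add 1h to convert from UTC-1).
Mei in UTC: 10:35-12:30, 13:00-13:50, 14:55-15:50, 16:30-20:05 (subtract 3h to convert from UTC+3).
Rosa in UTC: 07:05-08:45, 09:35-11:25, 12:20-15:50 (add 1h to convert from UTC-1).
Lila in UTC: 09:55-11:45, 13:00-15:15, 15:25-20:55 (add 1h to convert from UTC-1).
Ximena in UTC: 06:00-11:15, 12:35-15:00, 15:45-16:50 (subtract 3h to convert from UTC+3).
Xiulan in UTC: 19:35-20:30 (add 1h to convert from UTC-1).
Hiro ∩ Mei: 13:00-13:30, 13:45-13:50, 14:55-15:50, 16:30-17:05, 18:25-19:05.
Hiro ∩ Mei ∩ Rosa: 13:00-13:30, 13:45-13:50, 14:55-15:50.
Hiro ∩ Mei ∩ Rosa ∩ Lila: 13:00-13:30, 13:45-13:50, 14:55-15:15, 15:25-15:50.
Hiro ∩ Mei ∩ Rosa ∩ Lila ∩ Ximena: 13:00-13:30, 13:45-13:50, 14:55-15:00, 15:45-15:50.
Hiro ∩ Mei ∩ Rosa ∩ Lila ∩ Ximena ∩ Xiulan: ∅.
There is no time when everyone is free.
No common window exists, so the longest block is 0 minutes.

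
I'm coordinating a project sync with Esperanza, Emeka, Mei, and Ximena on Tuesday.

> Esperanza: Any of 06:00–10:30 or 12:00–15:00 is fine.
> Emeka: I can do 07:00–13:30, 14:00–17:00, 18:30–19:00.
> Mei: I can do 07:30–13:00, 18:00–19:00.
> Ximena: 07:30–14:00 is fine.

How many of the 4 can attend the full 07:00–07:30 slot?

Esperanza and Emeka can make the full 07:00-07:30 slot — that's 2.

2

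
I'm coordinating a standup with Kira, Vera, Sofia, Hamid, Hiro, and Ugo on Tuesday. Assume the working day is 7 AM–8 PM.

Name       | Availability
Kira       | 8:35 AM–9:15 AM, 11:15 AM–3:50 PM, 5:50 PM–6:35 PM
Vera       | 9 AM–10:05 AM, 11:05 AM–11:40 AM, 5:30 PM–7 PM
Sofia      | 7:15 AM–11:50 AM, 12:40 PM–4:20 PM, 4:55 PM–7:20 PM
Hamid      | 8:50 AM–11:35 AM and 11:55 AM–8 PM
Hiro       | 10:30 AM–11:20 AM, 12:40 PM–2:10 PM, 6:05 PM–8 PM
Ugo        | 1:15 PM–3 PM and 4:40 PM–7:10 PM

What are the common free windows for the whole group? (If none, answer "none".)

18:05-18:35

Kira ∩ Vera: 09:00-09:15, 11:15-11:40, 17:50-18:35.
Kira ∩ Vera ∩ Sofia: 09:00-09:15, 11:15-11:40, 17:50-18:35.
Kira ∩ Vera ∩ Sofia ∩ Hamid: 09:00-09:15, 11:15-11:35, 17:50-18:35.
Kira ∩ Vera ∩ Sofia ∩ Hamid ∩ Hiro: 11:15-11:20, 18:05-18:35.
Kira ∩ Vera ∩ Sofia ∩ Hamid ∩ Hiro ∩ Ugo: 18:05-18:35.
So the common availability across everyone is 18:05-18:35.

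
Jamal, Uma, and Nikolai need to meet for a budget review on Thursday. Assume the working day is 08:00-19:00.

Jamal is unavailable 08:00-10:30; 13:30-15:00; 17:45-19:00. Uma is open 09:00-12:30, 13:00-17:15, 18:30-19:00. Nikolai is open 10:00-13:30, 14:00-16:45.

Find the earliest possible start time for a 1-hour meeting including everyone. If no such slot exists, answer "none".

Jamal free: 10:30-13:30, 15:00-17:45 (invert busy blocks within the working day).
Uma free: 09:00-12:30, 13:00-17:15, 18:30-19:00.
Nikolai free: 10:00-13:30, 14:00-16:45.
Jamal ∩ Uma: 10:30-12:30, 13:00-13:30, 15:00-17:15.
Jamal ∩ Uma ∩ Nikolai: 10:30-12:30, 13:00-13:30, 15:00-16:45.
The first common window of at least 60 minutes is 10:30-12:30, so the earliest start is 10:30.

10:30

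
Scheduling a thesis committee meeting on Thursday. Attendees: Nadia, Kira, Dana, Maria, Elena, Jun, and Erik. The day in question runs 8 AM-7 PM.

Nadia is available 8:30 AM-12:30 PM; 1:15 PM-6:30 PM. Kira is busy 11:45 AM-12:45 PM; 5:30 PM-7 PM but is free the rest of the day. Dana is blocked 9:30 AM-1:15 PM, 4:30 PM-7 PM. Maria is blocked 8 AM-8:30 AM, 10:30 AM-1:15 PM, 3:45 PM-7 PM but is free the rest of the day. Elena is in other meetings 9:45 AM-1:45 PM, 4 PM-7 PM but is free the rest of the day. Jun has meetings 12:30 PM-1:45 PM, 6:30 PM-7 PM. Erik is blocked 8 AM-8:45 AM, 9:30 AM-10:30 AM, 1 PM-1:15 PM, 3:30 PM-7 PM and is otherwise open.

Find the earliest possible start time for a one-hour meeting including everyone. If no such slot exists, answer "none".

13:45

Nadia free: 08:30-12:30, 13:15-18:30.
Kira free: 08:00-11:45, 12:45-17:30 (invert busy blocks within the working day).
Dana free: 08:00-09:30, 13:15-16:30 (invert busy blocks within the working day).
Maria free: 08:30-10:30, 13:15-15:45 (invert busy blocks within the working day).
Elena free: 08:00-09:45, 13:45-16:00 (invert busy blocks within the working day).
Jun free: 08:00-12:30, 13:45-18:30 (invert busy blocks within the working day).
Erik free: 08:45-09:30, 10:30-13:00, 13:15-15:30 (invert busy blocks within the working day).
Nadia ∩ Kira: 08:30-11:45, 13:15-17:30.
Nadia ∩ Kira ∩ Dana: 08:30-09:30, 13:15-16:30.
Nadia ∩ Kira ∩ Dana ∩ Maria: 08:30-09:30, 13:15-15:45.
Nadia ∩ Kira ∩ Dana ∩ Maria ∩ Elena: 08:30-09:30, 13:45-15:45.
Nadia ∩ Kira ∩ Dana ∩ Maria ∩ Elena ∩ Jun: 08:30-09:30, 13:45-15:45.
Nadia ∩ Kira ∩ Dana ∩ Maria ∩ Elena ∩ Jun ∩ Erik: 08:45-09:30, 13:45-15:30.
Those are the intersection windows.
The first common window of at least 60 minutes is 13:45-15:30, so the earliest start is 13:45.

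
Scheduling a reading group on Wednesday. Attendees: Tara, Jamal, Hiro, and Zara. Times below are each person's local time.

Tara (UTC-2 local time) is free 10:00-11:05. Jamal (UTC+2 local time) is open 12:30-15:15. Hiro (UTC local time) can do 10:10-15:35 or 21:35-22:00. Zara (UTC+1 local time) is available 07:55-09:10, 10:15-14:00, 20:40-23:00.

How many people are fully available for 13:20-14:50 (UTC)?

Tara in UTC: 12:00-13:05 (add 2h to convert from UTC-2).
Jamal in UTC: 10:30-13:15 (subtract 2h to convert from UTC+2).
Hiro in UTC: 10:10-15:35, 21:35-22:00.
Zara in UTC: 06:55-08:10, 09:15-13:00, 19:40-22:00 (subtract 1h to convert from UTC+1).
Hiro can make the full 13:20-14:50 slot — that's 1.

1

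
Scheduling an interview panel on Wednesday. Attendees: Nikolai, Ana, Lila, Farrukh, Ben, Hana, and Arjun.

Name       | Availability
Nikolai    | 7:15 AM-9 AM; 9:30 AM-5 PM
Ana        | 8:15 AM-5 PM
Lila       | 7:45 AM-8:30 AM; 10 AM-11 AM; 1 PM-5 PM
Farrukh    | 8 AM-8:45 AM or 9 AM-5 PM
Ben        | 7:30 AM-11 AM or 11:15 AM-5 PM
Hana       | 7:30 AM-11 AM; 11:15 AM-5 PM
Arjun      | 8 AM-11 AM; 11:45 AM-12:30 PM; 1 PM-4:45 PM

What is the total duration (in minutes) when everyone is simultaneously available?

Nikolai ∩ Ana: 08:15-09:00, 09:30-17:00.
Nikolai ∩ Ana ∩ Lila: 08:15-08:30, 10:00-11:00, 13:00-17:00.
Nikolai ∩ Ana ∩ Lila ∩ Farrukh: 08:15-08:30, 10:00-11:00, 13:00-17:00.
Nikolai ∩ Ana ∩ Lila ∩ Farrukh ∩ Ben: 08:15-08:30, 10:00-11:00, 13:00-17:00.
Nikolai ∩ Ana ∩ Lila ∩ Farrukh ∩ Ben ∩ Hana: 08:15-08:30, 10:00-11:00, 13:00-17:00.
Nikolai ∩ Ana ∩ Lila ∩ Farrukh ∩ Ben ∩ Hana ∩ Arjun: 08:15-08:30, 10:00-11:00, 13:00-16:45.
So the common availability across everyone is 08:15-08:30, 10:00-11:00, 13:00-16:45.
Summing the common windows: 15 + 60 + 225 = 300 minutes.

300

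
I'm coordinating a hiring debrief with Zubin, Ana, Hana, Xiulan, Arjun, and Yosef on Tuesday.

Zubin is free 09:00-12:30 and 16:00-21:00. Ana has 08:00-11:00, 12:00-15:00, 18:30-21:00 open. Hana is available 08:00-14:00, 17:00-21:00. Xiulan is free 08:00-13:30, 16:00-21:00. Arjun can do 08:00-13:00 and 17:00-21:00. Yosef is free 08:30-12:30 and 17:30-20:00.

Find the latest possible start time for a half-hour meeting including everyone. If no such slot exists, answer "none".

Zubin ∩ Ana: 09:00-11:00, 12:00-12:30, 18:30-21:00.
Zubin ∩ Ana ∩ Hana: 09:00-11:00, 12:00-12:30, 18:30-21:00.
Zubin ∩ Ana ∩ Hana ∩ Xiulan: 09:00-11:00, 12:00-12:30, 18:30-21:00.
Zubin ∩ Ana ∩ Hana ∩ Xiulan ∩ Arjun: 09:00-11:00, 12:00-12:30, 18:30-21:00.
Zubin ∩ Ana ∩ Hana ∩ Xiulan ∩ Arjun ∩ Yosef: 09:00-11:00, 12:00-12:30, 18:30-20:00.
Those are the intersection windows.
The last common window of at least 30 minutes is 18:30-20:00; a 30-minute meeting can start as late as 19:30 and still end by 20:00.

19:30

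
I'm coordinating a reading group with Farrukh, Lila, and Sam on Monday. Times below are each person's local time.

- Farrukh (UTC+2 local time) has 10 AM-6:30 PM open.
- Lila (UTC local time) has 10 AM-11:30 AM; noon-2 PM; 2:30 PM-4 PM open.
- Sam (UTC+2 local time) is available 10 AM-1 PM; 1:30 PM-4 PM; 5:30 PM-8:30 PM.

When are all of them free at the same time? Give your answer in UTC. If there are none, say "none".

10:00-11:00, 12:00-14:00, 15:30-16:00

Farrukh in UTC: 08:00-16:30 (subtract 2h to convert from UTC+2).
Lila in UTC: 10:00-11:30, 12:00-14:00, 14:30-16:00.
Sam in UTC: 08:00-11:00, 11:30-14:00, 15:30-18:30 (subtract 2h to convert from UTC+2).
Farrukh ∩ Lila: 10:00-11:30, 12:00-14:00, 14:30-16:00.
Farrukh ∩ Lila ∩ Sam: 10:00-11:00, 12:00-14:00, 15:30-16:00.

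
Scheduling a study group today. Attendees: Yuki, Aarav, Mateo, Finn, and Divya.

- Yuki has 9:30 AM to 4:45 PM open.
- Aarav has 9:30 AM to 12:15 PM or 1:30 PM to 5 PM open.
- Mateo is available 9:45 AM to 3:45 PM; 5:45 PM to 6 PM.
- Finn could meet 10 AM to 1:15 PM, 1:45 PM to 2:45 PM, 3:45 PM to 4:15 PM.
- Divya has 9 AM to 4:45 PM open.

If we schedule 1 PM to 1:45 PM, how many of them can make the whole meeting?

3

Yuki, Mateo, and Divya can make the full 13:00-13:45 slot — that's 3.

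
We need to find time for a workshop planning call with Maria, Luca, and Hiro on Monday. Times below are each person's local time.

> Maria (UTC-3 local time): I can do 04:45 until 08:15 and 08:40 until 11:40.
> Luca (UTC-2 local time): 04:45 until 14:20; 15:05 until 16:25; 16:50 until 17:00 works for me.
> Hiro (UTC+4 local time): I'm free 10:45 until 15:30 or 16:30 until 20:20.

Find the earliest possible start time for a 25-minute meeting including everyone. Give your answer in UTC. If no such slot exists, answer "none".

Maria in UTC: 07:45-11:15, 11:40-14:40 (add 3h to convert from UTC-3).
Luca in UTC: 06:45-16:20, 17:05-18:25, 18:50-19:00 (add 2h to convert from UTC-2).
Hiro in UTC: 06:45-11:30, 12:30-16:20 (subtract 4h to convert from UTC+4).
Maria ∩ Luca: 07:45-11:15, 11:40-14:40.
Maria ∩ Luca ∩ Hiro: 07:45-11:15, 12:30-14:40.
The first common window of at least 25 minutes is 07:45-11:15, so the earliest start is 07:45.

07:45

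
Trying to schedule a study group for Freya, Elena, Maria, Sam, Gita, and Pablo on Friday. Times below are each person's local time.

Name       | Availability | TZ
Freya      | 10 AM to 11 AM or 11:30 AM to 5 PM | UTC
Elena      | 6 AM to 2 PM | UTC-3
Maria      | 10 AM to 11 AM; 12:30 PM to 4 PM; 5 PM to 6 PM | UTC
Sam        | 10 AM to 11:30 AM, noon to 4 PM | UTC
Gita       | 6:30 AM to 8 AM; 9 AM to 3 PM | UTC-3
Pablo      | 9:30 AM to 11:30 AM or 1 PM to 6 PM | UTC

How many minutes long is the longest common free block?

Freya in UTC: 10:00-11:00, 11:30-17:00.
Elena in UTC: 09:00-17:00 (add 3h to convert from UTC-3).
Maria in UTC: 10:00-11:00, 12:30-16:00, 17:00-18:00.
Sam in UTC: 10:00-11:30, 12:00-16:00.
Gita in UTC: 09:30-11:00, 12:00-18:00 (add 3h to convert from UTC-3).
Pablo in UTC: 09:30-11:30, 13:00-18:00.
Freya ∩ Elena: 10:00-11:00, 11:30-17:00.
Freya ∩ Elena ∩ Maria: 10:00-11:00, 12:30-16:00.
Freya ∩ Elena ∩ Maria ∩ Sam: 10:00-11:00, 12:30-16:00.
Freya ∩ Elena ∩ Maria ∩ Sam ∩ Gita: 10:00-11:00, 12:30-16:00.
Freya ∩ Elena ∩ Maria ∩ Sam ∩ Gita ∩ Pablo: 10:00-11:00, 13:00-16:00.
So the common availability across everyone is 10:00-11:00, 13:00-16:00.
The longest is 13:00-16:00 at 180 minutes.

180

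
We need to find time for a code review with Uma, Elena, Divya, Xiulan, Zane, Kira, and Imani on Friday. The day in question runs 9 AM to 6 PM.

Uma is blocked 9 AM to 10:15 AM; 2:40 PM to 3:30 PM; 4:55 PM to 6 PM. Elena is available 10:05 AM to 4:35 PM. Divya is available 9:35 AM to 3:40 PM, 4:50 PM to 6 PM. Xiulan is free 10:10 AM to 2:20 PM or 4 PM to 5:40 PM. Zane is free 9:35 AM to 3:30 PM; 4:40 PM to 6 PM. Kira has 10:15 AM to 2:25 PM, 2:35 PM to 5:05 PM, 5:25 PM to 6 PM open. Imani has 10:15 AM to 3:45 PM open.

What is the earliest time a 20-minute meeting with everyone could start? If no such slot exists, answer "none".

10:15

Uma free: 10:15-14:40, 15:30-16:55 (invert busy blocks within the working day).
Elena free: 10:05-16:35.
Divya free: 09:35-15:40, 16:50-18:00.
Xiulan free: 10:10-14:20, 16:00-17:40.
Zane free: 09:35-15:30, 16:40-18:00.
Kira free: 10:15-14:25, 14:35-17:05, 17:25-18:00.
Imani free: 10:15-15:45.
Uma ∩ Elena: 10:15-14:40, 15:30-16:35.
Uma ∩ Elena ∩ Divya: 10:15-14:40, 15:30-15:40.
Uma ∩ Elena ∩ Divya ∩ Xiulan: 10:15-14:20.
Uma ∩ Elena ∩ Divya ∩ Xiulan ∩ Zane: 10:15-14:20.
Uma ∩ Elena ∩ Divya ∩ Xiulan ∩ Zane ∩ Kira: 10:15-14:20.
Uma ∩ Elena ∩ Divya ∩ Xiulan ∩ Zane ∩ Kira ∩ Imani: 10:15-14:20.
So the common availability across everyone is 10:15-14:20.
The first common window of at least 20 minutes is 10:15-14:20, so the earliest start is 10:15.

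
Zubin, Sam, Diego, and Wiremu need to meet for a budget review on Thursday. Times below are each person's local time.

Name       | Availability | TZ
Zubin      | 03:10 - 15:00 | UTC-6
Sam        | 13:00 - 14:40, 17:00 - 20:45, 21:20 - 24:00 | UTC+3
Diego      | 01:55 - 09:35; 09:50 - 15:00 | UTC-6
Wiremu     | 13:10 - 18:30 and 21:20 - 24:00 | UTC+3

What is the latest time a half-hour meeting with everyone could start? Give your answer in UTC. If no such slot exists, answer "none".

Zubin in UTC: 09:10-21:00 (add 6h to convert from UTC-6).
Sam in UTC: 10:00-11:40, 14:00-17:45, 18:20-21:00 (subtract 3h to convert from UTC+3).
Diego in UTC: 07:55-15:35, 15:50-21:00 (add 6h to convert from UTC-6).
Wiremu in UTC: 10:10-15:30, 18:20-21:00 (subtract 3h to convert from UTC+3).
Zubin ∩ Sam: 10:00-11:40, 14:00-17:45, 18:20-21:00.
Zubin ∩ Sam ∩ Diego: 10:00-11:40, 14:00-15:35, 15:50-17:45, 18:20-21:00.
Zubin ∩ Sam ∩ Diego ∩ Wiremu: 10:10-11:40, 14:00-15:30, 18:20-21:00.
The last common window of at least 30 minutes is 18:20-21:00; a 30-minute meeting can start as late as 20:30 and still end by 21:00.

20:30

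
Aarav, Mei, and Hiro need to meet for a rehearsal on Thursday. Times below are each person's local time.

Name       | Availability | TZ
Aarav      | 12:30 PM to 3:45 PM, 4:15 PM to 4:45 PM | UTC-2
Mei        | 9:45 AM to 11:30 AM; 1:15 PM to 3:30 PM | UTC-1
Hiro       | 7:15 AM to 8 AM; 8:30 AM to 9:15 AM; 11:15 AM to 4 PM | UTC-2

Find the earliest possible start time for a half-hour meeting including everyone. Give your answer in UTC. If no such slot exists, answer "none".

14:30

Aarav in UTC: 14:30-17:45, 18:15-18:45 (add 2h to convert from UTC-2).
Mei in UTC: 10:45-12:30, 14:15-16:30 (add 1h to convert from UTC-1).
Hiro in UTC: 09:15-10:00, 10:30-11:15, 13:15-18:00 (add 2h to convert from UTC-2).
Aarav ∩ Mei: 14:30-16:30.
Aarav ∩ Mei ∩ Hiro: 14:30-16:30.
Those are the intersection windows.
The first common window of at least 30 minutes is 14:30-16:30, so the earliest start is 14:30.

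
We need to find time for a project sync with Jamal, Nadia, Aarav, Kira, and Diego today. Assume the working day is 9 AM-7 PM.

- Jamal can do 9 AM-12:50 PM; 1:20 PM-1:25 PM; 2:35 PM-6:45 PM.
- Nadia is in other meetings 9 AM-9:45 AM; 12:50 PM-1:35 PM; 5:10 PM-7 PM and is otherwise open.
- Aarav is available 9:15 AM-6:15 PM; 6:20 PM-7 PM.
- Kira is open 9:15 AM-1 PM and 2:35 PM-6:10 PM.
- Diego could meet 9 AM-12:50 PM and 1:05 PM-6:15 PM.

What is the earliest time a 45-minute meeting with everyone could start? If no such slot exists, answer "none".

Jamal free: 09:00-12:50, 13:20-13:25, 14:35-18:45.
Nadia free: 09:45-12:50, 13:35-17:10 (invert busy blocks within the working day).
Aarav free: 09:15-18:15, 18:20-19:00.
Kira free: 09:15-13:00, 14:35-18:10.
Diego free: 09:00-12:50, 13:05-18:15.
Jamal ∩ Nadia: 09:45-12:50, 14:35-17:10.
Jamal ∩ Nadia ∩ Aarav: 09:45-12:50, 14:35-17:10.
Jamal ∩ Nadia ∩ Aarav ∩ Kira: 09:45-12:50, 14:35-17:10.
Jamal ∩ Nadia ∩ Aarav ∩ Kira ∩ Diego: 09:45-12:50, 14:35-17:10.
The first common window of at least 45 minutes is 09:45-12:50, so the earliest start is 09:45.

09:45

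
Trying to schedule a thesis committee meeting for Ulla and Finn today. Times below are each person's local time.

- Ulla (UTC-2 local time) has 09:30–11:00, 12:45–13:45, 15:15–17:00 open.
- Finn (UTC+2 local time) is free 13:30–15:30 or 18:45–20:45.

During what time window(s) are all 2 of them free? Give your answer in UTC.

11:30-13:00, 17:15-18:45

Ulla in UTC: 11:30-13:00, 14:45-15:45, 17:15-19:00 (add 2h to convert from UTC-2).
Finn in UTC: 11:30-13:30, 16:45-18:45 (subtract 2h to convert from UTC+2).
Ulla ∩ Finn: 11:30-13:00, 17:15-18:45.
So the common availability across everyone is 11:30-13:00, 17:15-18:45.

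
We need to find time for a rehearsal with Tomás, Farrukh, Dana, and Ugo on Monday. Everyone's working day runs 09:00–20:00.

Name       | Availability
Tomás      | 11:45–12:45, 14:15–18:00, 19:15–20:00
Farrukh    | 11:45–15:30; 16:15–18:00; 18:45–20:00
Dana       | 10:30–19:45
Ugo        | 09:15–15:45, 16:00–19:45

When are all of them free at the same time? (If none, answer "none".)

Tomás ∩ Farrukh: 11:45-12:45, 14:15-15:30, 16:15-18:00, 19:15-20:00.
Tomás ∩ Farrukh ∩ Dana: 11:45-12:45, 14:15-15:30, 16:15-18:00, 19:15-19:45.
Tomás ∩ Farrukh ∩ Dana ∩ Ugo: 11:45-12:45, 14:15-15:30, 16:15-18:00, 19:15-19:45.
Those are the intersection windows.

11:45-12:45, 14:15-15:30, 16:15-18:00, 19:15-19:45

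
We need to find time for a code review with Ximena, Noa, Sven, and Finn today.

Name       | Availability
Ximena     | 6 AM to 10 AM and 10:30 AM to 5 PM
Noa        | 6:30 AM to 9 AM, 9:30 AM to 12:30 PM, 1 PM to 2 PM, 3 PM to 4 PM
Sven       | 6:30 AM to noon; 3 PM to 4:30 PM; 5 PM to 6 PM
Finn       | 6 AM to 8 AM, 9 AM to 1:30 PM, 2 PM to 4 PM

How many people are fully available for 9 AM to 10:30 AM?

Sven and Finn can make the full 09:00-10:30 slot — that's 2.

2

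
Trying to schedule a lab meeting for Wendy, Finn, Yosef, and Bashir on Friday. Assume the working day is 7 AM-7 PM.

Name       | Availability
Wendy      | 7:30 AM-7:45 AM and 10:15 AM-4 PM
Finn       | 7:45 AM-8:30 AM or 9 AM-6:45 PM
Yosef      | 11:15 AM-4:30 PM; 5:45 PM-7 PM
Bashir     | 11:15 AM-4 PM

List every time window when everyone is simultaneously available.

Wendy ∩ Finn: 10:15-16:00.
Wendy ∩ Finn ∩ Yosef: 11:15-16:00.
Wendy ∩ Finn ∩ Yosef ∩ Bashir: 11:15-16:00.

11:15-16:00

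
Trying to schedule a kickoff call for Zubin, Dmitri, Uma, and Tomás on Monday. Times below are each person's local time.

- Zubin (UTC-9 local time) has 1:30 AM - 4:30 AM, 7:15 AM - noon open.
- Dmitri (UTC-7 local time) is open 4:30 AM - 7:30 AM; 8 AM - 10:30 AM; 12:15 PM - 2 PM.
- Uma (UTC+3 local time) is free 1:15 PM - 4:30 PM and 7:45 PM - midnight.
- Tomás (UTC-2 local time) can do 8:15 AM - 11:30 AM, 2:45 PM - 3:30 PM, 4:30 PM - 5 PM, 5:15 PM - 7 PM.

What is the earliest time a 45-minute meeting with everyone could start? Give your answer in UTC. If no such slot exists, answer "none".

11:30

Zubin in UTC: 10:30-13:30, 16:15-21:00 (add 9h to convert from UTC-9).
Dmitri in UTC: 11:30-14:30, 15:00-17:30, 19:15-21:00 (add 7h to convert from UTC-7).
Uma in UTC: 10:15-13:30, 16:45-21:00 (subtract 3h to convert from UTC+3).
Tomás in UTC: 10:15-13:30, 16:45-17:30, 18:30-19:00, 19:15-21:00 (add 2h to convert from UTC-2).
Zubin ∩ Dmitri: 11:30-13:30, 16:15-17:30, 19:15-21:00.
Zubin ∩ Dmitri ∩ Uma: 11:30-13:30, 16:45-17:30, 19:15-21:00.
Zubin ∩ Dmitri ∩ Uma ∩ Tomás: 11:30-13:30, 16:45-17:30, 19:15-21:00.
Those are the intersection windows.
The first common window of at least 45 minutes is 11:30-13:30, so the earliest start is 11:30.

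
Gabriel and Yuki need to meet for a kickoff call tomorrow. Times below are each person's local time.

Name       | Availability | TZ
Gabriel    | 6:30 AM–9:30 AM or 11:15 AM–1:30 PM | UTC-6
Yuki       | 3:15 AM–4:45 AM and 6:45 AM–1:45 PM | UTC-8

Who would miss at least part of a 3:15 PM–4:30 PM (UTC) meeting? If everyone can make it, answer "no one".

Gabriel in UTC: 12:30-15:30, 17:15-19:30 (add 6h to convert from UTC-6).
Yuki in UTC: 11:15-12:45, 14:45-21:45 (add 8h to convert from UTC-8).
Gabriel: not fully free for 15:15-16:30. Yuki: free for 15:15-16:30.

Gabriel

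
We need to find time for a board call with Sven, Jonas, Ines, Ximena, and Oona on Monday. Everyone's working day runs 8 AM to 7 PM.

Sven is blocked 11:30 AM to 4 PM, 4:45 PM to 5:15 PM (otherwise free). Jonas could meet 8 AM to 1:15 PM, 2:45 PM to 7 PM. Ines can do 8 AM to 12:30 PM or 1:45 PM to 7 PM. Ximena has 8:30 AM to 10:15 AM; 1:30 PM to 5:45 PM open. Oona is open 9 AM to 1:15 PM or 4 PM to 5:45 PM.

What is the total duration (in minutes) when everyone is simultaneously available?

150

Sven free: 08:00-11:30, 16:00-16:45, 17:15-19:00 (invert busy blocks within the working day).
Jonas free: 08:00-13:15, 14:45-19:00.
Ines free: 08:00-12:30, 13:45-19:00.
Ximena free: 08:30-10:15, 13:30-17:45.
Oona free: 09:00-13:15, 16:00-17:45.
Sven ∩ Jonas: 08:00-11:30, 16:00-16:45, 17:15-19:00.
Sven ∩ Jonas ∩ Ines: 08:00-11:30, 16:00-16:45, 17:15-19:00.
Sven ∩ Jonas ∩ Ines ∩ Ximena: 08:30-10:15, 16:00-16:45, 17:15-17:45.
Sven ∩ Jonas ∩ Ines ∩ Ximena ∩ Oona: 09:00-10:15, 16:00-16:45, 17:15-17:45.
Summing the common windows: 75 + 45 + 30 = 150 minutes.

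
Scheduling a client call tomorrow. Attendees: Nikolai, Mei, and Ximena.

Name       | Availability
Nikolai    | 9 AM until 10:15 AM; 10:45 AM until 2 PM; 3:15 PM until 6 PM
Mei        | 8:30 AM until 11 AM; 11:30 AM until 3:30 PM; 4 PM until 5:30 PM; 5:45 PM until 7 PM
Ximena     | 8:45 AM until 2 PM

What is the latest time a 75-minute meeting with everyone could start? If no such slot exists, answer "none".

Nikolai ∩ Mei: 09:00-10:15, 10:45-11:00, 11:30-14:00, 15:15-15:30, 16:00-17:30, 17:45-18:00.
Nikolai ∩ Mei ∩ Ximena: 09:00-10:15, 10:45-11:00, 11:30-14:00.
The last common window of at least 75 minutes is 11:30-14:00; a 75-minute meeting can start as late as 12:45 and still end by 14:00.

12:45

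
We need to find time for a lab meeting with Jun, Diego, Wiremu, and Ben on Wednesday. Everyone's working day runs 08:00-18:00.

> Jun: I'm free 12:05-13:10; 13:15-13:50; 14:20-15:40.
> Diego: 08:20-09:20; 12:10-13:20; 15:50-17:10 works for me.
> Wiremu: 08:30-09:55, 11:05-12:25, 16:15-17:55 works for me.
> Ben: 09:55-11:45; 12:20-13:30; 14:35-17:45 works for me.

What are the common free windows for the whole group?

Jun ∩ Diego: 12:10-13:10, 13:15-13:20.
Jun ∩ Diego ∩ Wiremu: 12:10-12:25.
Jun ∩ Diego ∩ Wiremu ∩ Ben: 12:20-12:25.
Those are the intersection windows.

12:20-12:25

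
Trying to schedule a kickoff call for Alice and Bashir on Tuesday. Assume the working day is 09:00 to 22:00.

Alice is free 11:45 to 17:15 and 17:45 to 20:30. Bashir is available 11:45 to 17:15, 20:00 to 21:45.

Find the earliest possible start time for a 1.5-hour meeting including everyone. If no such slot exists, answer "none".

Alice ∩ Bashir: 11:45-17:15, 20:00-20:30.
The first common window of at least 90 minutes is 11:45-17:15, so the earliest start is 11:45.

11:45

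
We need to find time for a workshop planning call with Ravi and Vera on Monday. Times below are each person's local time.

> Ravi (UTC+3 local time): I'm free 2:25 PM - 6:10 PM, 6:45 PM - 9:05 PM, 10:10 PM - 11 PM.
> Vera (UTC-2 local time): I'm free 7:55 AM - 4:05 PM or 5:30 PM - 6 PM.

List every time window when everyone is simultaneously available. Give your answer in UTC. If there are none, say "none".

11:25-15:10, 15:45-18:05, 19:30-20:00

Ravi in UTC: 11:25-15:10, 15:45-18:05, 19:10-20:00 (subtract 3h to convert from UTC+3).
Vera in UTC: 09:55-18:05, 19:30-20:00 (add 2h to convert from UTC-2).
Ravi ∩ Vera: 11:25-15:10, 15:45-18:05, 19:30-20:00.
Those are the intersection windows.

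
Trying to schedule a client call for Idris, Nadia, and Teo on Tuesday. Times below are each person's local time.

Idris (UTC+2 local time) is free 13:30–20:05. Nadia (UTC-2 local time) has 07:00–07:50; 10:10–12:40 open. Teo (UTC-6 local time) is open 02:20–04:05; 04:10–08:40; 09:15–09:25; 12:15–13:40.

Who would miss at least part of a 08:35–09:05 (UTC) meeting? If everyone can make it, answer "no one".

Idris, Nadia

Idris in UTC: 11:30-18:05 (subtract 2h to convert from UTC+2).
Nadia in UTC: 09:00-09:50, 12:10-14:40 (add 2h to convert from UTC-2).
Teo in UTC: 08:20-10:05, 10:10-14:40, 15:15-15:25, 18:15-19:40 (add 6h to convert from UTC-6).
Idris: not fully free for 08:35-09:05. Nadia: not fully free for 08:35-09:05. Teo: free for 08:35-09:05.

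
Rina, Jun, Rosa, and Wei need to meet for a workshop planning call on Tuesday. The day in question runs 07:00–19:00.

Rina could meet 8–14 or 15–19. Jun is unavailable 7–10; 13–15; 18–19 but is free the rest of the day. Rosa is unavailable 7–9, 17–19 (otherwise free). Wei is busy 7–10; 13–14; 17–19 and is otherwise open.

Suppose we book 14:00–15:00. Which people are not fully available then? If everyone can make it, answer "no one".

Rina free: 08:00-14:00, 15:00-19:00.
Jun free: 10:00-13:00, 15:00-18:00 (invert busy blocks within the working day).
Rosa free: 09:00-17:00 (invert busy blocks within the working day).
Wei free: 10:00-13:00, 14:00-17:00 (invert busy blocks within the working day).
Rina: not fully free for 14:00-15:00. Jun: not fully free for 14:00-15:00. Rosa: free for 14:00-15:00. Wei: free for 14:00-15:00.

Jun, Rina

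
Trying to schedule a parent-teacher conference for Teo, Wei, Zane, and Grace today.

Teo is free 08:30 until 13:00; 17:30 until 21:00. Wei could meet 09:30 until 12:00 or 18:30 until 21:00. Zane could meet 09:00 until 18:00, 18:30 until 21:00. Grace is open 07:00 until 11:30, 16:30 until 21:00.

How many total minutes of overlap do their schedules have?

270

Teo ∩ Wei: 09:30-12:00, 18:30-21:00.
Teo ∩ Wei ∩ Zane: 09:30-12:00, 18:30-21:00.
Teo ∩ Wei ∩ Zane ∩ Grace: 09:30-11:30, 18:30-21:00.
Those are the intersection windows.
Summing the common windows: 120 + 150 = 270 minutes.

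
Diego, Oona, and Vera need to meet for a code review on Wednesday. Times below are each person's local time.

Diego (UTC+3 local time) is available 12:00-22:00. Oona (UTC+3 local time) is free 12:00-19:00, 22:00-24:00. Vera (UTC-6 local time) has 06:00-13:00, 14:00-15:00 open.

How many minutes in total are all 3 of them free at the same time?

Diego in UTC: 09:00-19:00 (subtract 3h to convert from UTC+3).
Oona in UTC: 09:00-16:00, 19:00-21:00 (subtract 3h to convert from UTC+3).
Vera in UTC: 12:00-19:00, 20:00-21:00 (add 6h to convert from UTC-6).
Diego ∩ Oona: 09:00-16:00.
Diego ∩ Oona ∩ Vera: 12:00-16:00.
That's a single block of 240 minutes.

240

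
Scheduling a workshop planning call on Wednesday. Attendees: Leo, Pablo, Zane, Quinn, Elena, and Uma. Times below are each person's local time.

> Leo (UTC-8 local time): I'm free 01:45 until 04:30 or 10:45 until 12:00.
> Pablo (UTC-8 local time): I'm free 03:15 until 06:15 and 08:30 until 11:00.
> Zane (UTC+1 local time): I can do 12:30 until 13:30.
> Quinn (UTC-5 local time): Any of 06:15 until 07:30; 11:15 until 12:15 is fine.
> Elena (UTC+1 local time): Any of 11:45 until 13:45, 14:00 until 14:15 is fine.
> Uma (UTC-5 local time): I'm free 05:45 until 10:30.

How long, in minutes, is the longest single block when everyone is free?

60

Leo in UTC: 09:45-12:30, 18:45-20:00 (add 8h to convert from UTC-8).
Pablo in UTC: 11:15-14:15, 16:30-19:00 (add 8h to convert from UTC-8).
Zane in UTC: 11:30-12:30 (subtract 1h to convert from UTC+1).
Quinn in UTC: 11:15-12:30, 16:15-17:15 (add 5h to convert from UTC-5).
Elena in UTC: 10:45-12:45, 13:00-13:15 (subtract 1h to convert from UTC+1).
Uma in UTC: 10:45-15:30 (add 5h to convert from UTC-5).
Leo ∩ Pablo: 11:15-12:30, 18:45-19:00.
Leo ∩ Pablo ∩ Zane: 11:30-12:30.
Leo ∩ Pablo ∩ Zane ∩ Quinn: 11:30-12:30.
Leo ∩ Pablo ∩ Zane ∩ Quinn ∩ Elena: 11:30-12:30.
Leo ∩ Pablo ∩ Zane ∩ Quinn ∩ Elena ∩ Uma: 11:30-12:30.
So the common availability across everyone is 11:30-12:30.
The longest is 11:30-12:30 at 60 minutes.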